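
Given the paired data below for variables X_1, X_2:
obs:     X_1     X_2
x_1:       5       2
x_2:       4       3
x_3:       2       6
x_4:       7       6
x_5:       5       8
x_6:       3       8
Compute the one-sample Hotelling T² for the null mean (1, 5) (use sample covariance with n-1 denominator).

Step 1 — sample mean vector:
  mean(X_1) = (5 + 4 + 2 + 7 + 5 + 3) / 6 = 26/6 = 4.3333
  mean(X_2) = (2 + 3 + 6 + 6 + 8 + 8) / 6 = 33/6 = 5.5
  x̄ = (4.3333, 5.5),  deviation x̄ - mu_0 = (4.3333, 5.5) - (1, 5) = (3.3333, 0.5).

Step 2 — sample covariance matrix, S[i,j] = (1/(n-1)) · Σ_k (x_{k,i} - mean_i) · (x_{k,j} - mean_j), divisor n-1 = 5:
  S[X_1,X_1] = ((0.6667)·(0.6667) + (-0.3333)·(-0.3333) + (-2.3333)·(-2.3333) + (2.6667)·(2.6667) + (0.6667)·(0.6667) + (-1.3333)·(-1.3333)) / 5 = 15.3333/5 = 3.0667
  S[X_1,X_2] = ((0.6667)·(-3.5) + (-0.3333)·(-2.5) + (-2.3333)·(0.5) + (2.6667)·(0.5) + (0.6667)·(2.5) + (-1.3333)·(2.5)) / 5 = -3/5 = -0.6
  S[X_2,X_2] = ((-3.5)·(-3.5) + (-2.5)·(-2.5) + (0.5)·(0.5) + (0.5)·(0.5) + (2.5)·(2.5) + (2.5)·(2.5)) / 5 = 31.5/5 = 6.3
  S = [[3.0667, -0.6],
 [-0.6, 6.3]].

Step 3 — invert S. det(S) = 3.0667·6.3 - (-0.6)² = 18.96.
  S^{-1} = (1/det) · [[d, -b], [-b, a]] = [[0.3323, 0.0316],
 [0.0316, 0.1617]].

Step 4 — quadratic form (x̄ - mu_0)^T · S^{-1} · (x̄ - mu_0):
  S^{-1} · (x̄ - mu_0) = (1.1234, 0.1864),
  (x̄ - mu_0)^T · [...] = (3.3333)·(1.1234) + (0.5)·(0.1864) = 3.8379.

Step 5 — scale by n: T² = 6 · 3.8379 = 23.0274.

T² ≈ 23.0274


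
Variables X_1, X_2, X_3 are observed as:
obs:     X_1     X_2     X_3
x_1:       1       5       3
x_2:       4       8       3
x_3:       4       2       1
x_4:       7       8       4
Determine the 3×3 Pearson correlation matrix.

Step 1 — column means:
  mean(X_1) = (1 + 4 + 4 + 7) / 4 = 16/4 = 4
  mean(X_2) = (5 + 8 + 2 + 8) / 4 = 23/4 = 5.75
  mean(X_3) = (3 + 3 + 1 + 4) / 4 = 11/4 = 2.75

Step 2 — sample variances and covariances s[i,j] = (1/(n-1)) · Σ_k (x_{k,i} - mean_i) · (x_{k,j} - mean_j), with n-1 = 3:
  s[X_1,X_1] = ((-3)·(-3) + (0)·(0) + (0)·(0) + (3)·(3)) / 3 = 18/3 = 6
  s[X_1,X_2] = ((-3)·(-0.75) + (0)·(2.25) + (0)·(-3.75) + (3)·(2.25)) / 3 = 9/3 = 3
  s[X_1,X_3] = ((-3)·(0.25) + (0)·(0.25) + (0)·(-1.75) + (3)·(1.25)) / 3 = 3/3 = 1
  s[X_2,X_2] = ((-0.75)·(-0.75) + (2.25)·(2.25) + (-3.75)·(-3.75) + (2.25)·(2.25)) / 3 = 24.75/3 = 8.25
  s[X_2,X_3] = ((-0.75)·(0.25) + (2.25)·(0.25) + (-3.75)·(-1.75) + (2.25)·(1.25)) / 3 = 9.75/3 = 3.25
  s[X_3,X_3] = ((0.25)·(0.25) + (0.25)·(0.25) + (-1.75)·(-1.75) + (1.25)·(1.25)) / 3 = 4.75/3 = 1.5833
  Sample standard deviations s_i = √(s[i,i]):
  s(X_1) = √(6) = 2.4495
  s(X_2) = √(8.25) = 2.8723
  s(X_3) = √(1.5833) = 1.2583

Step 3 — r_{ij} = s_{ij} / (s_i · s_j):
  r[X_1,X_1] = 1 (diagonal).
  r[X_1,X_2] = 3 / (2.4495 · 2.8723) = 3 / 7.0356 = 0.4264
  r[X_1,X_3] = 1 / (2.4495 · 1.2583) = 1 / 3.0822 = 0.3244
  r[X_2,X_2] = 1 (diagonal).
  r[X_2,X_3] = 3.25 / (2.8723 · 1.2583) = 3.25 / 3.6142 = 0.8992
  r[X_3,X_3] = 1 (diagonal).

R is symmetric with unit diagonal. Assembling:

R = [[1, 0.4264, 0.3244],
 [0.4264, 1, 0.8992],
 [0.3244, 0.8992, 1]]


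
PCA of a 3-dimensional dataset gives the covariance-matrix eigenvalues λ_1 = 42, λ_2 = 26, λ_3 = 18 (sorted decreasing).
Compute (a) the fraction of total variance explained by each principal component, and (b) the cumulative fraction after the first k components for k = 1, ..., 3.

Step 1 — total variance = trace(Sigma) = Σ λ_i = 42 + 26 + 18 = 86.

Step 2 — fraction explained by component i = λ_i / Σ λ:
  PC1: 42/86 = 0.4884
  PC2: 26/86 = 0.3023
  PC3: 18/86 = 0.2093

Step 3 — cumulative fraction after k components = (λ_1 + ... + λ_k) / Σ λ:
  k = 1: 42/86 = 0.4884
  k = 2: (42 + 26)/86 = 68/86 = 0.7907
  k = 3: (42 + 26 + 18)/86 = 86/86 = 1

Summary (fraction, with percent):

explained: PC1 0.4884 (48.84%), PC2 0.3023 (30.23%), PC3 0.2093 (20.93%);  cumulative: 0.4884, 0.7907, 1


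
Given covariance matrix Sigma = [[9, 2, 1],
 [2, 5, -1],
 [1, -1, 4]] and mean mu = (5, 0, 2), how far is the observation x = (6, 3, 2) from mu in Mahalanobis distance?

Step 1 — centre the observation: (x - mu) = (1, 3, 0).

Step 2 — invert Sigma (cofactor / det for 3×3, or solve directly):
  Sigma^{-1} = [[0.1301, -0.0616, -0.0479],
 [-0.0616, 0.2397, 0.0753],
 [-0.0479, 0.0753, 0.2808]].

Step 3 — form the quadratic (x - mu)^T · Sigma^{-1} · (x - mu):
  Sigma^{-1} · (x - mu) = (-0.0548, 0.6575, 0.1781).
  (x - mu)^T · [Sigma^{-1} · (x - mu)] = (1)·(-0.0548) + (3)·(0.6575) + (0)·(0.1781) = 1.9178.

Step 4 — take square root: d = √(1.9178) ≈ 1.3848.

d(x, mu) = √(1.9178) ≈ 1.3848


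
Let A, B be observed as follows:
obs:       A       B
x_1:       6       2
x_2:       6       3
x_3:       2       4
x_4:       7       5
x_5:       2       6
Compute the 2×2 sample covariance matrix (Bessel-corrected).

Step 1 — column means:
  mean(A) = (6 + 6 + 2 + 7 + 2) / 5 = 23/5 = 4.6
  mean(B) = (2 + 3 + 4 + 5 + 6) / 5 = 20/5 = 4

Step 2 — sample covariance S[i,j] = (1/(n-1)) · Σ_k (x_{k,i} - mean_i) · (x_{k,j} - mean_j), with n-1 = 4.
  S[A,A] = ((1.4)·(1.4) + (1.4)·(1.4) + (-2.6)·(-2.6) + (2.4)·(2.4) + (-2.6)·(-2.6)) / 4 = 23.2/4 = 5.8
  S[A,B] = ((1.4)·(-2) + (1.4)·(-1) + (-2.6)·(0) + (2.4)·(1) + (-2.6)·(2)) / 4 = -7/4 = -1.75
  S[B,B] = ((-2)·(-2) + (-1)·(-1) + (0)·(0) + (1)·(1) + (2)·(2)) / 4 = 10/4 = 2.5

S is symmetric (S[j,i] = S[i,j]). Assembling:

S = [[5.8, -1.75],
 [-1.75, 2.5]]


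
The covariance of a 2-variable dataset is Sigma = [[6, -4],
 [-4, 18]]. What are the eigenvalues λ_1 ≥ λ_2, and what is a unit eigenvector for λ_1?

Step 1 — characteristic polynomial of 2×2 Sigma:
  det(Sigma - λI) = λ² - trace · λ + det = 0.
  trace = 6 + 18 = 24, det = 6·18 - (-4)² = 92.
Step 2 — discriminant:
  Δ = trace² - 4·det = 576 - 368 = 208.
Step 3 — eigenvalues:
  λ = (trace ± √Δ)/2 = (24 ± 14.4222)/2,
  λ_1 = 19.2111,  λ_2 = 4.7889.

Step 4 — unit eigenvector for λ_1: solve (Sigma - λ_1 I)v = 0. First row:
  (6 - 19.2111)·v_x + (-4)·v_y = 0, i.e. (-13.2111)·v_x + (-4)·v_y = 0,
  so v ∝ (b, λ_1 - a) = (-4, 13.2111); multiply by -1 so the first entry is positive: u = (4, -13.2111).
  ||u|| = √((4)² + (-13.2111)²) = √(190.5332) ≈ 13.8034,
  v_1 = u/||u|| ≈ (0.2898, -0.9571) (||v_1|| = 1).

λ_1 = 19.2111,  λ_2 = 4.7889;  v_1 ≈ (0.2898, -0.9571)


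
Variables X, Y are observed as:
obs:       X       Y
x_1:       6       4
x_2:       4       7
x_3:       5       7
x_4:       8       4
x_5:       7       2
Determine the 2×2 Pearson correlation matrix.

Step 1 — column means:
  mean(X) = (6 + 4 + 5 + 8 + 7) / 5 = 30/5 = 6
  mean(Y) = (4 + 7 + 7 + 4 + 2) / 5 = 24/5 = 4.8

Step 2 — sample variances and covariances s[i,j] = (1/(n-1)) · Σ_k (x_{k,i} - mean_i) · (x_{k,j} - mean_j), with n-1 = 4:
  s[X,X] = ((0)·(0) + (-2)·(-2) + (-1)·(-1) + (2)·(2) + (1)·(1)) / 4 = 10/4 = 2.5
  s[X,Y] = ((0)·(-0.8) + (-2)·(2.2) + (-1)·(2.2) + (2)·(-0.8) + (1)·(-2.8)) / 4 = -11/4 = -2.75
  s[Y,Y] = ((-0.8)·(-0.8) + (2.2)·(2.2) + (2.2)·(2.2) + (-0.8)·(-0.8) + (-2.8)·(-2.8)) / 4 = 18.8/4 = 4.7
  Sample standard deviations s_i = √(s[i,i]):
  s(X) = √(2.5) = 1.5811
  s(Y) = √(4.7) = 2.1679

Step 3 — r_{ij} = s_{ij} / (s_i · s_j):
  r[X,X] = 1 (diagonal).
  r[X,Y] = -2.75 / (1.5811 · 2.1679) = -2.75 / 3.4278 = -0.8023
  r[Y,Y] = 1 (diagonal).

R is symmetric with unit diagonal. Assembling:

R = [[1, -0.8023],
 [-0.8023, 1]]


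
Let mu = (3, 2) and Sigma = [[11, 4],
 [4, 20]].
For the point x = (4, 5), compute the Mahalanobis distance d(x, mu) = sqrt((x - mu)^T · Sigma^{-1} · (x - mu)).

Step 1 — centre the observation: (x - mu) = (1, 3).

Step 2 — invert Sigma. det(Sigma) = 11·20 - (4)² = 204.
  Sigma^{-1} = (1/det) · [[d, -b], [-b, a]] = [[0.098, -0.0196],
 [-0.0196, 0.0539]].

Step 3 — form the quadratic (x - mu)^T · Sigma^{-1} · (x - mu):
  Sigma^{-1} · (x - mu) = (0.0392, 0.1422).
  (x - mu)^T · [Sigma^{-1} · (x - mu)] = (1)·(0.0392) + (3)·(0.1422) = 0.4657.

Step 4 — take square root: d = √(0.4657) ≈ 0.6824.

d(x, mu) = √(0.4657) ≈ 0.6824


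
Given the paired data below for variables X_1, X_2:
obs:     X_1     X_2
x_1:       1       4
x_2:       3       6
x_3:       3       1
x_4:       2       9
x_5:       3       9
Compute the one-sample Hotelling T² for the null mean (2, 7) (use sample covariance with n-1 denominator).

Step 1 — sample mean vector:
  mean(X_1) = (1 + 3 + 3 + 2 + 3) / 5 = 12/5 = 2.4
  mean(X_2) = (4 + 6 + 1 + 9 + 9) / 5 = 29/5 = 5.8
  x̄ = (2.4, 5.8),  deviation x̄ - mu_0 = (2.4, 5.8) - (2, 7) = (0.4, -1.2).

Step 2 — sample covariance matrix, S[i,j] = (1/(n-1)) · Σ_k (x_{k,i} - mean_i) · (x_{k,j} - mean_j), divisor n-1 = 4:
  S[X_1,X_1] = ((-1.4)·(-1.4) + (0.6)·(0.6) + (0.6)·(0.6) + (-0.4)·(-0.4) + (0.6)·(0.6)) / 4 = 3.2/4 = 0.8
  S[X_1,X_2] = ((-1.4)·(-1.8) + (0.6)·(0.2) + (0.6)·(-4.8) + (-0.4)·(3.2) + (0.6)·(3.2)) / 4 = 0.4/4 = 0.1
  S[X_2,X_2] = ((-1.8)·(-1.8) + (0.2)·(0.2) + (-4.8)·(-4.8) + (3.2)·(3.2) + (3.2)·(3.2)) / 4 = 46.8/4 = 11.7
  S = [[0.8, 0.1],
 [0.1, 11.7]].

Step 3 — invert S. det(S) = 0.8·11.7 - (0.1)² = 9.35.
  S^{-1} = (1/det) · [[d, -b], [-b, a]] = [[1.2513, -0.0107],
 [-0.0107, 0.0856]].

Step 4 — quadratic form (x̄ - mu_0)^T · S^{-1} · (x̄ - mu_0):
  S^{-1} · (x̄ - mu_0) = (0.5134, -0.107),
  (x̄ - mu_0)^T · [...] = (0.4)·(0.5134) + (-1.2)·(-0.107) = 0.3337.

Step 5 — scale by n: T² = 5 · 0.3337 = 1.6684.

T² ≈ 1.6684


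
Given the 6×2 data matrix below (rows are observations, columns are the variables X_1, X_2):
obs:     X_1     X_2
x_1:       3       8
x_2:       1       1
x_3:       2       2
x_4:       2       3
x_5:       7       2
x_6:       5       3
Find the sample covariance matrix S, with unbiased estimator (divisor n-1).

Step 1 — column means:
  mean(X_1) = (3 + 1 + 2 + 2 + 7 + 5) / 6 = 20/6 = 3.3333
  mean(X_2) = (8 + 1 + 2 + 3 + 2 + 3) / 6 = 19/6 = 3.1667

Step 2 — sample covariance S[i,j] = (1/(n-1)) · Σ_k (x_{k,i} - mean_i) · (x_{k,j} - mean_j), with n-1 = 5.
  S[X_1,X_1] = ((-0.3333)·(-0.3333) + (-2.3333)·(-2.3333) + (-1.3333)·(-1.3333) + (-1.3333)·(-1.3333) + (3.6667)·(3.6667) + (1.6667)·(1.6667)) / 5 = 25.3333/5 = 5.0667
  S[X_1,X_2] = ((-0.3333)·(4.8333) + (-2.3333)·(-2.1667) + (-1.3333)·(-1.1667) + (-1.3333)·(-0.1667) + (3.6667)·(-1.1667) + (1.6667)·(-0.1667)) / 5 = 0.6667/5 = 0.1333
  S[X_2,X_2] = ((4.8333)·(4.8333) + (-2.1667)·(-2.1667) + (-1.1667)·(-1.1667) + (-0.1667)·(-0.1667) + (-1.1667)·(-1.1667) + (-0.1667)·(-0.1667)) / 5 = 30.8333/5 = 6.1667

S is symmetric (S[j,i] = S[i,j]). Assembling:

S = [[5.0667, 0.1333],
 [0.1333, 6.1667]]


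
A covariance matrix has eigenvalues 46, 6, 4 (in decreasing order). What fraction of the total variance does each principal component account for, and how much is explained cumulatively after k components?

Step 1 — total variance = trace(Sigma) = Σ λ_i = 46 + 6 + 4 = 56.

Step 2 — fraction explained by component i = λ_i / Σ λ:
  PC1: 46/56 = 0.8214
  PC2: 6/56 = 0.1071
  PC3: 4/56 = 0.0714

Step 3 — cumulative fraction after k components = (λ_1 + ... + λ_k) / Σ λ:
  k = 1: 46/56 = 0.8214
  k = 2: (46 + 6)/56 = 52/56 = 0.9286
  k = 3: (46 + 6 + 4)/56 = 56/56 = 1

Summary (fraction, with percent):

explained: PC1 0.8214 (82.14%), PC2 0.1071 (10.71%), PC3 0.0714 (7.14%);  cumulative: 0.8214, 0.9286, 1


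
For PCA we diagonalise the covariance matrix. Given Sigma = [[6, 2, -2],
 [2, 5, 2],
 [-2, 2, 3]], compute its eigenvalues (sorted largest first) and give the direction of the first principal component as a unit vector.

Step 1 — characteristic polynomial p(λ) = det(λI - Sigma) = λ³ - tr·λ² + c_1·λ - det, where tr = trace, c_1 = sum of the principal 2×2 minors, det = det(Sigma):
  tr = 6 + 5 + 3 = 14,
  c_1 = (6·5 - (2)²) + (6·3 - (-2)²) + (5·3 - (2)²) = 26 + 14 + 11 = 51,
  det = 6·(5·3 - (2)²) - (2)·((2)·3 - (2)·(-2)) + (-2)·((2)·(2) - 5·(-2)) = 6·(11) - (2)·(10) + (-2)·(14) = 18.
  So p(λ) = λ³ - 14λ² + 51λ - 18.
Step 2 — look for an integer root (rational root theorem: any rational root is an integer divisor of 18). Testing λ = 6:
  p(6) = 216 - 504 + 306 - 18 = 0  ✓
  Dividing out (λ - 6): p(λ) = (λ - 6)(λ² - 8λ + 3).
Step 3 — remaining eigenvalues from the quadratic λ² - 8λ + 3 = 0:
  Δ = 8² - 4·3 = 64 - 12 = 52,  λ = (8 ± √52)/2 = (8 ± 7.2111)/2 ≈ 7.6056 or 0.3944.
  Sorted: λ_1 = 7.6056,  λ_2 = 6,  λ_3 = 0.3944  (check: sum = 14 = tr ✓).

Step 4 — unit eigenvector for λ_1 ≈ 7.6056: v spans the null space of (Sigma - λ_1 I), whose rows are
  r_1 = (-1.6056, 2, -2),  r_2 = (2, -2.6056, 2),  r_3 = (-2, 2, -4.6056).
  v is orthogonal to every row, so take v ∝ r_1 × r_2 = ((2)·(2) - (-2)·(-2.6056), (-2)·(2) - (-1.6056)·(2), (-1.6056)·(-2.6056) - (2)·(2)) ≈ (-1.2111, -0.7889, 0.1833).
  Rescale (multiply by -1 so the first nonzero entry is positive): u = (1.2111, 0.7889, -0.1833).
  ||u|| = √((1.2111)² + (0.7889)² + (-0.1833)²) = √(2.1227) ≈ 1.457,  v_1 = u/||u|| ≈ (0.8313, 0.5415, -0.1258) (||v_1|| = 1).

λ_1 = 7.6056,  λ_2 = 6,  λ_3 = 0.3944;  v_1 ≈ (0.8313, 0.5415, -0.1258)


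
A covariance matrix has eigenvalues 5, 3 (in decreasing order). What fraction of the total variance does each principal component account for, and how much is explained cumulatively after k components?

Step 1 — total variance = trace(Sigma) = Σ λ_i = 5 + 3 = 8.

Step 2 — fraction explained by component i = λ_i / Σ λ:
  PC1: 5/8 = 0.625
  PC2: 3/8 = 0.375

Step 3 — cumulative fraction after k components = (λ_1 + ... + λ_k) / Σ λ:
  k = 1: 5/8 = 0.625
  k = 2: (5 + 3)/8 = 8/8 = 1

Summary (fraction, with percent):

explained: PC1 0.625 (62.5%), PC2 0.375 (37.5%);  cumulative: 0.625, 1


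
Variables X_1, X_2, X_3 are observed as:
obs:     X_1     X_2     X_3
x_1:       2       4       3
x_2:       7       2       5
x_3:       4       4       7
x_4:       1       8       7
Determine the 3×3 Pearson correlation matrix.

Step 1 — column means:
  mean(X_1) = (2 + 7 + 4 + 1) / 4 = 14/4 = 3.5
  mean(X_2) = (4 + 2 + 4 + 8) / 4 = 18/4 = 4.5
  mean(X_3) = (3 + 5 + 7 + 7) / 4 = 22/4 = 5.5

Step 2 — sample variances and covariances s[i,j] = (1/(n-1)) · Σ_k (x_{k,i} - mean_i) · (x_{k,j} - mean_j), with n-1 = 3:
  s[X_1,X_1] = ((-1.5)·(-1.5) + (3.5)·(3.5) + (0.5)·(0.5) + (-2.5)·(-2.5)) / 3 = 21/3 = 7
  s[X_1,X_2] = ((-1.5)·(-0.5) + (3.5)·(-2.5) + (0.5)·(-0.5) + (-2.5)·(3.5)) / 3 = -17/3 = -5.6667
  s[X_1,X_3] = ((-1.5)·(-2.5) + (3.5)·(-0.5) + (0.5)·(1.5) + (-2.5)·(1.5)) / 3 = -1/3 = -0.3333
  s[X_2,X_2] = ((-0.5)·(-0.5) + (-2.5)·(-2.5) + (-0.5)·(-0.5) + (3.5)·(3.5)) / 3 = 19/3 = 6.3333
  s[X_2,X_3] = ((-0.5)·(-2.5) + (-2.5)·(-0.5) + (-0.5)·(1.5) + (3.5)·(1.5)) / 3 = 7/3 = 2.3333
  s[X_3,X_3] = ((-2.5)·(-2.5) + (-0.5)·(-0.5) + (1.5)·(1.5) + (1.5)·(1.5)) / 3 = 11/3 = 3.6667
  Sample standard deviations s_i = √(s[i,i]):
  s(X_1) = √(7) = 2.6458
  s(X_2) = √(6.3333) = 2.5166
  s(X_3) = √(3.6667) = 1.9149

Step 3 — r_{ij} = s_{ij} / (s_i · s_j):
  r[X_1,X_1] = 1 (diagonal).
  r[X_1,X_2] = -5.6667 / (2.6458 · 2.5166) = -5.6667 / 6.6583 = -0.8511
  r[X_1,X_3] = -0.3333 / (2.6458 · 1.9149) = -0.3333 / 5.0662 = -0.0658
  r[X_2,X_2] = 1 (diagonal).
  r[X_2,X_3] = 2.3333 / (2.5166 · 1.9149) = 2.3333 / 4.8189 = 0.4842
  r[X_3,X_3] = 1 (diagonal).

R is symmetric with unit diagonal. Assembling:

R = [[1, -0.8511, -0.0658],
 [-0.8511, 1, 0.4842],
 [-0.0658, 0.4842, 1]]


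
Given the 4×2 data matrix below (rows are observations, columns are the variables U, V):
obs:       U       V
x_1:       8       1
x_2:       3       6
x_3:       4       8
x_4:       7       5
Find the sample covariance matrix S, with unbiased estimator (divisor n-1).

Step 1 — column means:
  mean(U) = (8 + 3 + 4 + 7) / 4 = 22/4 = 5.5
  mean(V) = (1 + 6 + 8 + 5) / 4 = 20/4 = 5

Step 2 — sample covariance S[i,j] = (1/(n-1)) · Σ_k (x_{k,i} - mean_i) · (x_{k,j} - mean_j), with n-1 = 3.
  S[U,U] = ((2.5)·(2.5) + (-2.5)·(-2.5) + (-1.5)·(-1.5) + (1.5)·(1.5)) / 3 = 17/3 = 5.6667
  S[U,V] = ((2.5)·(-4) + (-2.5)·(1) + (-1.5)·(3) + (1.5)·(0)) / 3 = -17/3 = -5.6667
  S[V,V] = ((-4)·(-4) + (1)·(1) + (3)·(3) + (0)·(0)) / 3 = 26/3 = 8.6667

S is symmetric (S[j,i] = S[i,j]). Assembling:

S = [[5.6667, -5.6667],
 [-5.6667, 8.6667]]


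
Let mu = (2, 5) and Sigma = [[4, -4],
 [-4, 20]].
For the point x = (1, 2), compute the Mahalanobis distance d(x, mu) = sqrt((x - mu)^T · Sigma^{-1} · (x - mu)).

Step 1 — centre the observation: (x - mu) = (-1, -3).

Step 2 — invert Sigma. det(Sigma) = 4·20 - (-4)² = 64.
  Sigma^{-1} = (1/det) · [[d, -b], [-b, a]] = [[0.3125, 0.0625],
 [0.0625, 0.0625]].

Step 3 — form the quadratic (x - mu)^T · Sigma^{-1} · (x - mu):
  Sigma^{-1} · (x - mu) = (-0.5, -0.25).
  (x - mu)^T · [Sigma^{-1} · (x - mu)] = (-1)·(-0.5) + (-3)·(-0.25) = 1.25.

Step 4 — take square root: d = √(1.25) ≈ 1.118.

d(x, mu) = √(1.25) ≈ 1.118


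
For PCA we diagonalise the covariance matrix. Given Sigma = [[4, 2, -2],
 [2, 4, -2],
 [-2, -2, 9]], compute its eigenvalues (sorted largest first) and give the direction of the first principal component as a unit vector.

Step 1 — characteristic polynomial p(λ) = det(λI - Sigma) = λ³ - tr·λ² + c_1·λ - det, where tr = trace, c_1 = sum of the principal 2×2 minors, det = det(Sigma):
  tr = 4 + 4 + 9 = 17,
  c_1 = (4·4 - (2)²) + (4·9 - (-2)²) + (4·9 - (-2)²) = 12 + 32 + 32 = 76,
  det = 4·(4·9 - (-2)²) - (2)·((2)·9 - (-2)·(-2)) + (-2)·((2)·(-2) - 4·(-2)) = 4·(32) - (2)·(14) + (-2)·(4) = 92.
  So p(λ) = λ³ - 17λ² + 76λ - 92.
Step 2 — look for an integer root (rational root theorem: any rational root is an integer divisor of 92). Testing λ = 2:
  p(2) = 8 - 68 + 152 - 92 = 0  ✓
  Dividing out (λ - 2): p(λ) = (λ - 2)(λ² - 15λ + 46).
Step 3 — remaining eigenvalues from the quadratic λ² - 15λ + 46 = 0:
  Δ = 15² - 4·46 = 225 - 184 = 41,  λ = (15 ± √41)/2 = (15 ± 6.4031)/2 ≈ 10.7016 or 4.2984.
  Sorted: λ_1 = 10.7016,  λ_2 = 4.2984,  λ_3 = 2  (check: sum = 17 = tr ✓).

Step 4 — unit eigenvector for λ_1 ≈ 10.7016: v spans the null space of (Sigma - λ_1 I), whose rows are
  r_1 = (-6.7016, 2, -2),  r_2 = (2, -6.7016, -2),  r_3 = (-2, -2, -1.7016).
  v is orthogonal to every row, so take v ∝ r_1 × r_2 = ((2)·(-2) - (-2)·(-6.7016), (-2)·(2) - (-6.7016)·(-2), (-6.7016)·(-6.7016) - (2)·(2)) ≈ (-17.4031, -17.4031, 40.9109).
  Rescale (multiply by -1 so the first nonzero entry is positive): u = (17.4031, 17.4031, -40.9109).
  ||u|| = √((17.4031)² + (17.4031)² + (-40.9109)²) = √(2279.4421) ≈ 47.7435,  v_1 = u/||u|| ≈ (0.3645, 0.3645, -0.8569) (||v_1|| = 1).

λ_1 = 10.7016,  λ_2 = 4.2984,  λ_3 = 2;  v_1 ≈ (0.3645, 0.3645, -0.8569)


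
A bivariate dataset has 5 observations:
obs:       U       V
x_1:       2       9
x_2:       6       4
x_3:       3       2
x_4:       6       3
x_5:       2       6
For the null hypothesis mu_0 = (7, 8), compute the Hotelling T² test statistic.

Step 1 — sample mean vector:
  mean(U) = (2 + 6 + 3 + 6 + 2) / 5 = 19/5 = 3.8
  mean(V) = (9 + 4 + 2 + 3 + 6) / 5 = 24/5 = 4.8
  x̄ = (3.8, 4.8),  deviation x̄ - mu_0 = (3.8, 4.8) - (7, 8) = (-3.2, -3.2).

Step 2 — sample covariance matrix, S[i,j] = (1/(n-1)) · Σ_k (x_{k,i} - mean_i) · (x_{k,j} - mean_j), divisor n-1 = 4:
  S[U,U] = ((-1.8)·(-1.8) + (2.2)·(2.2) + (-0.8)·(-0.8) + (2.2)·(2.2) + (-1.8)·(-1.8)) / 4 = 16.8/4 = 4.2
  S[U,V] = ((-1.8)·(4.2) + (2.2)·(-0.8) + (-0.8)·(-2.8) + (2.2)·(-1.8) + (-1.8)·(1.2)) / 4 = -13.2/4 = -3.3
  S[V,V] = ((4.2)·(4.2) + (-0.8)·(-0.8) + (-2.8)·(-2.8) + (-1.8)·(-1.8) + (1.2)·(1.2)) / 4 = 30.8/4 = 7.7
  S = [[4.2, -3.3],
 [-3.3, 7.7]].

Step 3 — invert S. det(S) = 4.2·7.7 - (-3.3)² = 21.45.
  S^{-1} = (1/det) · [[d, -b], [-b, a]] = [[0.359, 0.1538],
 [0.1538, 0.1958]].

Step 4 — quadratic form (x̄ - mu_0)^T · S^{-1} · (x̄ - mu_0):
  S^{-1} · (x̄ - mu_0) = (-1.641, -1.1189),
  (x̄ - mu_0)^T · [...] = (-3.2)·(-1.641) + (-3.2)·(-1.1189) = 8.8317.

Step 5 — scale by n: T² = 5 · 8.8317 = 44.1585.

T² ≈ 44.1585


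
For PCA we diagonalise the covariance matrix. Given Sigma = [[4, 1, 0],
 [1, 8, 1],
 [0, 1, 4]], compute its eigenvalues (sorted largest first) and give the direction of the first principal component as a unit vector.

Step 1 — characteristic polynomial p(λ) = det(λI - Sigma) = λ³ - tr·λ² + c_1·λ - det, where tr = trace, c_1 = sum of the principal 2×2 minors, det = det(Sigma):
  tr = 4 + 8 + 4 = 16,
  c_1 = (4·8 - (1)²) + (4·4 - (0)²) + (8·4 - (1)²) = 31 + 16 + 31 = 78,
  det = 4·(8·4 - (1)²) - (1)·((1)·4 - (1)·(0)) + (0)·((1)·(1) - 8·(0)) = 4·(31) - (1)·(4) + (0)·(1) = 120.
  So p(λ) = λ³ - 16λ² + 78λ - 120.
Step 2 — look for an integer root (rational root theorem: any rational root is an integer divisor of 120). Testing λ = 4:
  p(4) = 64 - 256 + 312 - 120 = 0  ✓
  Dividing out (λ - 4): p(λ) = (λ - 4)(λ² - 12λ + 30).
Step 3 — remaining eigenvalues from the quadratic λ² - 12λ + 30 = 0:
  Δ = 12² - 4·30 = 144 - 120 = 24,  λ = (12 ± √24)/2 = (12 ± 4.899)/2 ≈ 8.4495 or 3.5505.
  Sorted: λ_1 = 8.4495,  λ_2 = 4,  λ_3 = 3.5505  (check: sum = 16 = tr ✓).

Step 4 — unit eigenvector for λ_1 ≈ 8.4495: v spans the null space of (Sigma - λ_1 I), whose rows are
  r_1 = (-4.4495, 1, 0),  r_2 = (1, -0.4495, 1),  r_3 = (0, 1, -4.4495).
  v is orthogonal to every row, so take v ∝ r_1 × r_2 = ((1)·(1) - (0)·(-0.4495), (0)·(1) - (-4.4495)·(1), (-4.4495)·(-0.4495) - (1)·(1)) ≈ (1, 4.4495, 1).
  Let u = (1, 4.4495, 1).
  ||u|| = √((1)² + (4.4495)² + (1)²) = √(21.798) ≈ 4.6688,  v_1 = u/||u|| ≈ (0.2142, 0.953, 0.2142) (||v_1|| = 1).

λ_1 = 8.4495,  λ_2 = 4,  λ_3 = 3.5505;  v_1 ≈ (0.2142, 0.953, 0.2142)


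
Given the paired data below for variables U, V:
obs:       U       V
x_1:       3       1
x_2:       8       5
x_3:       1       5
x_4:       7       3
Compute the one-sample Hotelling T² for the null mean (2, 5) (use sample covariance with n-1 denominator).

Step 1 — sample mean vector:
  mean(U) = (3 + 8 + 1 + 7) / 4 = 19/4 = 4.75
  mean(V) = (1 + 5 + 5 + 3) / 4 = 14/4 = 3.5
  x̄ = (4.75, 3.5),  deviation x̄ - mu_0 = (4.75, 3.5) - (2, 5) = (2.75, -1.5).

Step 2 — sample covariance matrix, S[i,j] = (1/(n-1)) · Σ_k (x_{k,i} - mean_i) · (x_{k,j} - mean_j), divisor n-1 = 3:
  S[U,U] = ((-1.75)·(-1.75) + (3.25)·(3.25) + (-3.75)·(-3.75) + (2.25)·(2.25)) / 3 = 32.75/3 = 10.9167
  S[U,V] = ((-1.75)·(-2.5) + (3.25)·(1.5) + (-3.75)·(1.5) + (2.25)·(-0.5)) / 3 = 2.5/3 = 0.8333
  S[V,V] = ((-2.5)·(-2.5) + (1.5)·(1.5) + (1.5)·(1.5) + (-0.5)·(-0.5)) / 3 = 11/3 = 3.6667
  S = [[10.9167, 0.8333],
 [0.8333, 3.6667]].

Step 3 — invert S. det(S) = 10.9167·3.6667 - (0.8333)² = 39.3333.
  S^{-1} = (1/det) · [[d, -b], [-b, a]] = [[0.0932, -0.0212],
 [-0.0212, 0.2775]].

Step 4 — quadratic form (x̄ - mu_0)^T · S^{-1} · (x̄ - mu_0):
  S^{-1} · (x̄ - mu_0) = (0.2881, -0.4746),
  (x̄ - mu_0)^T · [...] = (2.75)·(0.2881) + (-1.5)·(-0.4746) = 1.5042.

Step 5 — scale by n: T² = 4 · 1.5042 = 6.0169.

T² ≈ 6.0169


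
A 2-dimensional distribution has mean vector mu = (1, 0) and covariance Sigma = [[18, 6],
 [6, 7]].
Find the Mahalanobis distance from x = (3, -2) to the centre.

Step 1 — centre the observation: (x - mu) = (2, -2).

Step 2 — invert Sigma. det(Sigma) = 18·7 - (6)² = 90.
  Sigma^{-1} = (1/det) · [[d, -b], [-b, a]] = [[0.0778, -0.0667],
 [-0.0667, 0.2]].

Step 3 — form the quadratic (x - mu)^T · Sigma^{-1} · (x - mu):
  Sigma^{-1} · (x - mu) = (0.2889, -0.5333).
  (x - mu)^T · [Sigma^{-1} · (x - mu)] = (2)·(0.2889) + (-2)·(-0.5333) = 1.6444.

Step 4 — take square root: d = √(1.6444) ≈ 1.2824.

d(x, mu) = √(1.6444) ≈ 1.2824


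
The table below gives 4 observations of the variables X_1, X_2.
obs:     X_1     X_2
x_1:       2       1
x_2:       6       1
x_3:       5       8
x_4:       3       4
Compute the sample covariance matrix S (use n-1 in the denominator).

Step 1 — column means:
  mean(X_1) = (2 + 6 + 5 + 3) / 4 = 16/4 = 4
  mean(X_2) = (1 + 1 + 8 + 4) / 4 = 14/4 = 3.5

Step 2 — sample covariance S[i,j] = (1/(n-1)) · Σ_k (x_{k,i} - mean_i) · (x_{k,j} - mean_j), with n-1 = 3.
  S[X_1,X_1] = ((-2)·(-2) + (2)·(2) + (1)·(1) + (-1)·(-1)) / 3 = 10/3 = 3.3333
  S[X_1,X_2] = ((-2)·(-2.5) + (2)·(-2.5) + (1)·(4.5) + (-1)·(0.5)) / 3 = 4/3 = 1.3333
  S[X_2,X_2] = ((-2.5)·(-2.5) + (-2.5)·(-2.5) + (4.5)·(4.5) + (0.5)·(0.5)) / 3 = 33/3 = 11

S is symmetric (S[j,i] = S[i,j]). Assembling:

S = [[3.3333, 1.3333],
 [1.3333, 11]]


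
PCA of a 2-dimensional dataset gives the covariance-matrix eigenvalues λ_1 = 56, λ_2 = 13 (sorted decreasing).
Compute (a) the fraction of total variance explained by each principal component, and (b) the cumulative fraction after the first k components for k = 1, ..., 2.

Step 1 — total variance = trace(Sigma) = Σ λ_i = 56 + 13 = 69.

Step 2 — fraction explained by component i = λ_i / Σ λ:
  PC1: 56/69 = 0.8116
  PC2: 13/69 = 0.1884

Step 3 — cumulative fraction after k components = (λ_1 + ... + λ_k) / Σ λ:
  k = 1: 56/69 = 0.8116
  k = 2: (56 + 13)/69 = 69/69 = 1

Summary (fraction, with percent):

explained: PC1 0.8116 (81.16%), PC2 0.1884 (18.84%);  cumulative: 0.8116, 1


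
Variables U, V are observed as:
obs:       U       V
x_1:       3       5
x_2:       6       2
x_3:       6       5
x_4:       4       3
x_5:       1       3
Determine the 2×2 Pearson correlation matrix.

Step 1 — column means:
  mean(U) = (3 + 6 + 6 + 4 + 1) / 5 = 20/5 = 4
  mean(V) = (5 + 2 + 5 + 3 + 3) / 5 = 18/5 = 3.6

Step 2 — sample variances and covariances s[i,j] = (1/(n-1)) · Σ_k (x_{k,i} - mean_i) · (x_{k,j} - mean_j), with n-1 = 4:
  s[U,U] = ((-1)·(-1) + (2)·(2) + (2)·(2) + (0)·(0) + (-3)·(-3)) / 4 = 18/4 = 4.5
  s[U,V] = ((-1)·(1.4) + (2)·(-1.6) + (2)·(1.4) + (0)·(-0.6) + (-3)·(-0.6)) / 4 = 0/4 = 0
  s[V,V] = ((1.4)·(1.4) + (-1.6)·(-1.6) + (1.4)·(1.4) + (-0.6)·(-0.6) + (-0.6)·(-0.6)) / 4 = 7.2/4 = 1.8
  Sample standard deviations s_i = √(s[i,i]):
  s(U) = √(4.5) = 2.1213
  s(V) = √(1.8) = 1.3416

Step 3 — r_{ij} = s_{ij} / (s_i · s_j):
  r[U,U] = 1 (diagonal).
  r[U,V] = 0 / (2.1213 · 1.3416) = 0 / 2.846 = 0
  r[V,V] = 1 (diagonal).

R is symmetric with unit diagonal. Assembling:

R = [[1, 0],
 [0, 1]]


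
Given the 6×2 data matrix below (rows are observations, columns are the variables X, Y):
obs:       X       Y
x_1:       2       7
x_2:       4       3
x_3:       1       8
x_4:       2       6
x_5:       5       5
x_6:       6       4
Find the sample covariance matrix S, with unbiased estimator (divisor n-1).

Step 1 — column means:
  mean(X) = (2 + 4 + 1 + 2 + 5 + 6) / 6 = 20/6 = 3.3333
  mean(Y) = (7 + 3 + 8 + 6 + 5 + 4) / 6 = 33/6 = 5.5

Step 2 — sample covariance S[i,j] = (1/(n-1)) · Σ_k (x_{k,i} - mean_i) · (x_{k,j} - mean_j), with n-1 = 5.
  S[X,X] = ((-1.3333)·(-1.3333) + (0.6667)·(0.6667) + (-2.3333)·(-2.3333) + (-1.3333)·(-1.3333) + (1.6667)·(1.6667) + (2.6667)·(2.6667)) / 5 = 19.3333/5 = 3.8667
  S[X,Y] = ((-1.3333)·(1.5) + (0.6667)·(-2.5) + (-2.3333)·(2.5) + (-1.3333)·(0.5) + (1.6667)·(-0.5) + (2.6667)·(-1.5)) / 5 = -15/5 = -3
  S[Y,Y] = ((1.5)·(1.5) + (-2.5)·(-2.5) + (2.5)·(2.5) + (0.5)·(0.5) + (-0.5)·(-0.5) + (-1.5)·(-1.5)) / 5 = 17.5/5 = 3.5

S is symmetric (S[j,i] = S[i,j]). Assembling:

S = [[3.8667, -3],
 [-3, 3.5]]


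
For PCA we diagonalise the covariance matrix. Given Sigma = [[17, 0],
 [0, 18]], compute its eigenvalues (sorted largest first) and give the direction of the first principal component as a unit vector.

Step 1 — characteristic polynomial of 2×2 Sigma:
  det(Sigma - λI) = λ² - trace · λ + det = 0.
  trace = 17 + 18 = 35, det = 17·18 - (0)² = 306.
Step 2 — discriminant:
  Δ = trace² - 4·det = 1225 - 1224 = 1.
Step 3 — eigenvalues:
  λ = (trace ± √Δ)/2 = (35 ± 1)/2,
  λ_1 = 18,  λ_2 = 17.

Step 4 — unit eigenvector for λ_1: Sigma is diagonal, so its eigenvectors are the coordinate axes. λ_1 = 18 is the diagonal entry on the second coordinate axis, hence
  v_1 = (0, 1) (||v_1|| = 1).

λ_1 = 18,  λ_2 = 17;  v_1 ≈ (0, 1)


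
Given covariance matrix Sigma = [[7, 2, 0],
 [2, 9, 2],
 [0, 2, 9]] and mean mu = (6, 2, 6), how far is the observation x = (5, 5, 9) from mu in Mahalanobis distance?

Step 1 — centre the observation: (x - mu) = (-1, 3, 3).

Step 2 — invert Sigma (cofactor / det for 3×3, or solve directly):
  Sigma^{-1} = [[0.1531, -0.0358, 0.008],
 [-0.0358, 0.1252, -0.0278],
 [0.008, -0.0278, 0.1173]].

Step 3 — form the quadratic (x - mu)^T · Sigma^{-1} · (x - mu):
  Sigma^{-1} · (x - mu) = (-0.2366, 0.328, 0.2604).
  (x - mu)^T · [Sigma^{-1} · (x - mu)] = (-1)·(-0.2366) + (3)·(0.328) + (3)·(0.2604) = 2.002.

Step 4 — take square root: d = √(2.002) ≈ 1.4149.

d(x, mu) = √(2.002) ≈ 1.4149


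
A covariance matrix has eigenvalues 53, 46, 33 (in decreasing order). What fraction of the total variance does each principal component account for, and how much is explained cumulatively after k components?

Step 1 — total variance = trace(Sigma) = Σ λ_i = 53 + 46 + 33 = 132.

Step 2 — fraction explained by component i = λ_i / Σ λ:
  PC1: 53/132 = 0.4015
  PC2: 46/132 = 0.3485
  PC3: 33/132 = 0.25

Step 3 — cumulative fraction after k components = (λ_1 + ... + λ_k) / Σ λ:
  k = 1: 53/132 = 0.4015
  k = 2: (53 + 46)/132 = 99/132 = 0.75
  k = 3: (53 + 46 + 33)/132 = 132/132 = 1

Summary (fraction, with percent):

explained: PC1 0.4015 (40.15%), PC2 0.3485 (34.85%), PC3 0.25 (25%);  cumulative: 0.4015, 0.75, 1


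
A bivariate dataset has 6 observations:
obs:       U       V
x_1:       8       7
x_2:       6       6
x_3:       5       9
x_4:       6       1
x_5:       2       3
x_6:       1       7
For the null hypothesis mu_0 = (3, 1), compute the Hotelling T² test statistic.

Step 1 — sample mean vector:
  mean(U) = (8 + 6 + 5 + 6 + 2 + 1) / 6 = 28/6 = 4.6667
  mean(V) = (7 + 6 + 9 + 1 + 3 + 7) / 6 = 33/6 = 5.5
  x̄ = (4.6667, 5.5),  deviation x̄ - mu_0 = (4.6667, 5.5) - (3, 1) = (1.6667, 4.5).

Step 2 — sample covariance matrix, S[i,j] = (1/(n-1)) · Σ_k (x_{k,i} - mean_i) · (x_{k,j} - mean_j), divisor n-1 = 5:
  S[U,U] = ((3.3333)·(3.3333) + (1.3333)·(1.3333) + (0.3333)·(0.3333) + (1.3333)·(1.3333) + (-2.6667)·(-2.6667) + (-3.6667)·(-3.6667)) / 5 = 35.3333/5 = 7.0667
  S[U,V] = ((3.3333)·(1.5) + (1.3333)·(0.5) + (0.3333)·(3.5) + (1.3333)·(-4.5) + (-2.6667)·(-2.5) + (-3.6667)·(1.5)) / 5 = 2/5 = 0.4
  S[V,V] = ((1.5)·(1.5) + (0.5)·(0.5) + (3.5)·(3.5) + (-4.5)·(-4.5) + (-2.5)·(-2.5) + (1.5)·(1.5)) / 5 = 43.5/5 = 8.7
  S = [[7.0667, 0.4],
 [0.4, 8.7]].

Step 3 — invert S. det(S) = 7.0667·8.7 - (0.4)² = 61.32.
  S^{-1} = (1/det) · [[d, -b], [-b, a]] = [[0.1419, -0.0065],
 [-0.0065, 0.1152]].

Step 4 — quadratic form (x̄ - mu_0)^T · S^{-1} · (x̄ - mu_0):
  S^{-1} · (x̄ - mu_0) = (0.2071, 0.5077),
  (x̄ - mu_0)^T · [...] = (1.6667)·(0.2071) + (4.5)·(0.5077) = 2.6299.

Step 5 — scale by n: T² = 6 · 2.6299 = 15.7795.

T² ≈ 15.7795


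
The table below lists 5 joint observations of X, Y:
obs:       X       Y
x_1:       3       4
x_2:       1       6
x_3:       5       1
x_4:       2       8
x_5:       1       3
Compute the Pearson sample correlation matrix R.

Step 1 — column means:
  mean(X) = (3 + 1 + 5 + 2 + 1) / 5 = 12/5 = 2.4
  mean(Y) = (4 + 6 + 1 + 8 + 3) / 5 = 22/5 = 4.4

Step 2 — sample variances and covariances s[i,j] = (1/(n-1)) · Σ_k (x_{k,i} - mean_i) · (x_{k,j} - mean_j), with n-1 = 4:
  s[X,X] = ((0.6)·(0.6) + (-1.4)·(-1.4) + (2.6)·(2.6) + (-0.4)·(-0.4) + (-1.4)·(-1.4)) / 4 = 11.2/4 = 2.8
  s[X,Y] = ((0.6)·(-0.4) + (-1.4)·(1.6) + (2.6)·(-3.4) + (-0.4)·(3.6) + (-1.4)·(-1.4)) / 4 = -10.8/4 = -2.7
  s[Y,Y] = ((-0.4)·(-0.4) + (1.6)·(1.6) + (-3.4)·(-3.4) + (3.6)·(3.6) + (-1.4)·(-1.4)) / 4 = 29.2/4 = 7.3
  Sample standard deviations s_i = √(s[i,i]):
  s(X) = √(2.8) = 1.6733
  s(Y) = √(7.3) = 2.7019

Step 3 — r_{ij} = s_{ij} / (s_i · s_j):
  r[X,X] = 1 (diagonal).
  r[X,Y] = -2.7 / (1.6733 · 2.7019) = -2.7 / 4.5211 = -0.5972
  r[Y,Y] = 1 (diagonal).

R is symmetric with unit diagonal. Assembling:

R = [[1, -0.5972],
 [-0.5972, 1]]


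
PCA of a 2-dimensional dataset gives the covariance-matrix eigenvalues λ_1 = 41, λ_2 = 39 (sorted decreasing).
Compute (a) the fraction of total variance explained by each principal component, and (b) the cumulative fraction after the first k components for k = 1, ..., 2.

Step 1 — total variance = trace(Sigma) = Σ λ_i = 41 + 39 = 80.

Step 2 — fraction explained by component i = λ_i / Σ λ:
  PC1: 41/80 = 0.5125
  PC2: 39/80 = 0.4875

Step 3 — cumulative fraction after k components = (λ_1 + ... + λ_k) / Σ λ:
  k = 1: 41/80 = 0.5125
  k = 2: (41 + 39)/80 = 80/80 = 1

Summary (fraction, with percent):

explained: PC1 0.5125 (51.25%), PC2 0.4875 (48.75%);  cumulative: 0.5125, 1


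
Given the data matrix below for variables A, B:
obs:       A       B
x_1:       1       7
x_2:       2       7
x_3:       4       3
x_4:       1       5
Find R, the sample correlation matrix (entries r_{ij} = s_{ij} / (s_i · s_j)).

Step 1 — column means:
  mean(A) = (1 + 2 + 4 + 1) / 4 = 8/4 = 2
  mean(B) = (7 + 7 + 3 + 5) / 4 = 22/4 = 5.5

Step 2 — sample variances and covariances s[i,j] = (1/(n-1)) · Σ_k (x_{k,i} - mean_i) · (x_{k,j} - mean_j), with n-1 = 3:
  s[A,A] = ((-1)·(-1) + (0)·(0) + (2)·(2) + (-1)·(-1)) / 3 = 6/3 = 2
  s[A,B] = ((-1)·(1.5) + (0)·(1.5) + (2)·(-2.5) + (-1)·(-0.5)) / 3 = -6/3 = -2
  s[B,B] = ((1.5)·(1.5) + (1.5)·(1.5) + (-2.5)·(-2.5) + (-0.5)·(-0.5)) / 3 = 11/3 = 3.6667
  Sample standard deviations s_i = √(s[i,i]):
  s(A) = √(2) = 1.4142
  s(B) = √(3.6667) = 1.9149

Step 3 — r_{ij} = s_{ij} / (s_i · s_j):
  r[A,A] = 1 (diagonal).
  r[A,B] = -2 / (1.4142 · 1.9149) = -2 / 2.708 = -0.7385
  r[B,B] = 1 (diagonal).

R is symmetric with unit diagonal. Assembling:

R = [[1, -0.7385],
 [-0.7385, 1]]


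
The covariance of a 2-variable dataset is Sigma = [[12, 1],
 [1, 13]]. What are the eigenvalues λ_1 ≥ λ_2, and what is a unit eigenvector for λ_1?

Step 1 — characteristic polynomial of 2×2 Sigma:
  det(Sigma - λI) = λ² - trace · λ + det = 0.
  trace = 12 + 13 = 25, det = 12·13 - (1)² = 155.
Step 2 — discriminant:
  Δ = trace² - 4·det = 625 - 620 = 5.
Step 3 — eigenvalues:
  λ = (trace ± √Δ)/2 = (25 ± 2.2361)/2,
  λ_1 = 13.618,  λ_2 = 11.382.

Step 4 — unit eigenvector for λ_1: solve (Sigma - λ_1 I)v = 0. First row:
  (12 - 13.618)·v_x + (1)·v_y = 0, i.e. (-1.618)·v_x + (1)·v_y = 0,
  so v ∝ (b, λ_1 - a) = (1, 1.618) = u.
  ||u|| = √((1)² + (1.618)²) = √(3.618) ≈ 1.9021,
  v_1 = u/||u|| ≈ (0.5257, 0.8507) (||v_1|| = 1).

λ_1 = 13.618,  λ_2 = 11.382;  v_1 ≈ (0.5257, 0.8507)


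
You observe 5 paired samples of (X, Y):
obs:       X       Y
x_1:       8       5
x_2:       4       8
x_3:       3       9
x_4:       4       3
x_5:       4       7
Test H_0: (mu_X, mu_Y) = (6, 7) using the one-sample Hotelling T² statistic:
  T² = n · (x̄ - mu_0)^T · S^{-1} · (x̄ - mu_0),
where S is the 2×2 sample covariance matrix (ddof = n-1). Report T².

Step 1 — sample mean vector:
  mean(X) = (8 + 4 + 3 + 4 + 4) / 5 = 23/5 = 4.6
  mean(Y) = (5 + 8 + 9 + 3 + 7) / 5 = 32/5 = 6.4
  x̄ = (4.6, 6.4),  deviation x̄ - mu_0 = (4.6, 6.4) - (6, 7) = (-1.4, -0.6).

Step 2 — sample covariance matrix, S[i,j] = (1/(n-1)) · Σ_k (x_{k,i} - mean_i) · (x_{k,j} - mean_j), divisor n-1 = 4:
  S[X,X] = ((3.4)·(3.4) + (-0.6)·(-0.6) + (-1.6)·(-1.6) + (-0.6)·(-0.6) + (-0.6)·(-0.6)) / 4 = 15.2/4 = 3.8
  S[X,Y] = ((3.4)·(-1.4) + (-0.6)·(1.6) + (-1.6)·(2.6) + (-0.6)·(-3.4) + (-0.6)·(0.6)) / 4 = -8.2/4 = -2.05
  S[Y,Y] = ((-1.4)·(-1.4) + (1.6)·(1.6) + (2.6)·(2.6) + (-3.4)·(-3.4) + (0.6)·(0.6)) / 4 = 23.2/4 = 5.8
  S = [[3.8, -2.05],
 [-2.05, 5.8]].

Step 3 — invert S. det(S) = 3.8·5.8 - (-2.05)² = 17.8375.
  S^{-1} = (1/det) · [[d, -b], [-b, a]] = [[0.3252, 0.1149],
 [0.1149, 0.213]].

Step 4 — quadratic form (x̄ - mu_0)^T · S^{-1} · (x̄ - mu_0):
  S^{-1} · (x̄ - mu_0) = (-0.5242, -0.2887),
  (x̄ - mu_0)^T · [...] = (-1.4)·(-0.5242) + (-0.6)·(-0.2887) = 0.9071.

Step 5 — scale by n: T² = 5 · 0.9071 = 4.5354.

T² ≈ 4.5354


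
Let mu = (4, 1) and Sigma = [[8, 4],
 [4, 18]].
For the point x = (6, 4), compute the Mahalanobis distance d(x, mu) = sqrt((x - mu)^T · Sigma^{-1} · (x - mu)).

Step 1 — centre the observation: (x - mu) = (2, 3).

Step 2 — invert Sigma. det(Sigma) = 8·18 - (4)² = 128.
  Sigma^{-1} = (1/det) · [[d, -b], [-b, a]] = [[0.1406, -0.0312],
 [-0.0312, 0.0625]].

Step 3 — form the quadratic (x - mu)^T · Sigma^{-1} · (x - mu):
  Sigma^{-1} · (x - mu) = (0.1875, 0.125).
  (x - mu)^T · [Sigma^{-1} · (x - mu)] = (2)·(0.1875) + (3)·(0.125) = 0.75.

Step 4 — take square root: d = √(0.75) ≈ 0.866.

d(x, mu) = √(0.75) ≈ 0.866


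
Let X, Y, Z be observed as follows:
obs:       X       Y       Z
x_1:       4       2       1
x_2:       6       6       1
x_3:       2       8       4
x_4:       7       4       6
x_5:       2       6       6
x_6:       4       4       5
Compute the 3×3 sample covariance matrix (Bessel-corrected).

Step 1 — column means:
  mean(X) = (4 + 6 + 2 + 7 + 2 + 4) / 6 = 25/6 = 4.1667
  mean(Y) = (2 + 6 + 8 + 4 + 6 + 4) / 6 = 30/6 = 5
  mean(Z) = (1 + 1 + 4 + 6 + 6 + 5) / 6 = 23/6 = 3.8333

Step 2 — sample covariance S[i,j] = (1/(n-1)) · Σ_k (x_{k,i} - mean_i) · (x_{k,j} - mean_j), with n-1 = 5.
  S[X,X] = ((-0.1667)·(-0.1667) + (1.8333)·(1.8333) + (-2.1667)·(-2.1667) + (2.8333)·(2.8333) + (-2.1667)·(-2.1667) + (-0.1667)·(-0.1667)) / 5 = 20.8333/5 = 4.1667
  S[X,Y] = ((-0.1667)·(-3) + (1.8333)·(1) + (-2.1667)·(3) + (2.8333)·(-1) + (-2.1667)·(1) + (-0.1667)·(-1)) / 5 = -9/5 = -1.8
  S[X,Z] = ((-0.1667)·(-2.8333) + (1.8333)·(-2.8333) + (-2.1667)·(0.1667) + (2.8333)·(2.1667) + (-2.1667)·(2.1667) + (-0.1667)·(1.1667)) / 5 = -3.8333/5 = -0.7667
  S[Y,Y] = ((-3)·(-3) + (1)·(1) + (3)·(3) + (-1)·(-1) + (1)·(1) + (-1)·(-1)) / 5 = 22/5 = 4.4
  S[Y,Z] = ((-3)·(-2.8333) + (1)·(-2.8333) + (3)·(0.1667) + (-1)·(2.1667) + (1)·(2.1667) + (-1)·(1.1667)) / 5 = 5/5 = 1
  S[Z,Z] = ((-2.8333)·(-2.8333) + (-2.8333)·(-2.8333) + (0.1667)·(0.1667) + (2.1667)·(2.1667) + (2.1667)·(2.1667) + (1.1667)·(1.1667)) / 5 = 26.8333/5 = 5.3667

S is symmetric (S[j,i] = S[i,j]). Assembling:

S = [[4.1667, -1.8, -0.7667],
 [-1.8, 4.4, 1],
 [-0.7667, 1, 5.3667]]


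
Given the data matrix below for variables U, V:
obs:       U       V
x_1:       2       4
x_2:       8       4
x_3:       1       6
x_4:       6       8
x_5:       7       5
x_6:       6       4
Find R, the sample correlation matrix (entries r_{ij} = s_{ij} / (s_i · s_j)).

Step 1 — column means:
  mean(U) = (2 + 8 + 1 + 6 + 7 + 6) / 6 = 30/6 = 5
  mean(V) = (4 + 4 + 6 + 8 + 5 + 4) / 6 = 31/6 = 5.1667

Step 2 — sample variances and covariances s[i,j] = (1/(n-1)) · Σ_k (x_{k,i} - mean_i) · (x_{k,j} - mean_j), with n-1 = 5:
  s[U,U] = ((-3)·(-3) + (3)·(3) + (-4)·(-4) + (1)·(1) + (2)·(2) + (1)·(1)) / 5 = 40/5 = 8
  s[U,V] = ((-3)·(-1.1667) + (3)·(-1.1667) + (-4)·(0.8333) + (1)·(2.8333) + (2)·(-0.1667) + (1)·(-1.1667)) / 5 = -2/5 = -0.4
  s[V,V] = ((-1.1667)·(-1.1667) + (-1.1667)·(-1.1667) + (0.8333)·(0.8333) + (2.8333)·(2.8333) + (-0.1667)·(-0.1667) + (-1.1667)·(-1.1667)) / 5 = 12.8333/5 = 2.5667
  Sample standard deviations s_i = √(s[i,i]):
  s(U) = √(8) = 2.8284
  s(V) = √(2.5667) = 1.6021

Step 3 — r_{ij} = s_{ij} / (s_i · s_j):
  r[U,U] = 1 (diagonal).
  r[U,V] = -0.4 / (2.8284 · 1.6021) = -0.4 / 4.5314 = -0.0883
  r[V,V] = 1 (diagonal).

R is symmetric with unit diagonal. Assembling:

R = [[1, -0.0883],
 [-0.0883, 1]]


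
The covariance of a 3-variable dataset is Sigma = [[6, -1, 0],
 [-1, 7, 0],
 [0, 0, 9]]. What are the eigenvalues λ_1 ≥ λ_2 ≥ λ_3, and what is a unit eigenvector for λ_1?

Step 1 — characteristic polynomial p(λ) = det(λI - Sigma) = λ³ - tr·λ² + c_1·λ - det, where tr = trace, c_1 = sum of the principal 2×2 minors, det = det(Sigma):
  tr = 6 + 7 + 9 = 22,
  c_1 = (6·7 - (-1)²) + (6·9 - (0)²) + (7·9 - (0)²) = 41 + 54 + 63 = 158,
  det = 6·(7·9 - (0)²) - (-1)·((-1)·9 - (0)·(0)) + (0)·((-1)·(0) - 7·(0)) = 6·(63) - (-1)·(-9) + (0)·(0) = 369.
  So p(λ) = λ³ - 22λ² + 158λ - 369.
Step 2 — look for an integer root (rational root theorem: any rational root is an integer divisor of 369). Testing λ = 9:
  p(9) = 729 - 1782 + 1422 - 369 = 0  ✓
  Dividing out (λ - 9): p(λ) = (λ - 9)(λ² - 13λ + 41).
Step 3 — remaining eigenvalues from the quadratic λ² - 13λ + 41 = 0:
  Δ = 13² - 4·41 = 169 - 164 = 5,  λ = (13 ± √5)/2 = (13 ± 2.2361)/2 ≈ 7.618 or 5.382.
  Sorted: λ_1 = 9,  λ_2 = 7.618,  λ_3 = 5.382  (check: sum = 22 = tr ✓).

Step 4 — unit eigenvector for λ_1 = 9: v spans the null space of (Sigma - λ_1 I), whose rows are
  r_1 = (-3, -1, 0),  r_2 = (-1, -2, 0),  r_3 = (0, 0, 0).
  v is orthogonal to every row, so take v ∝ r_1 × r_2 = ((-1)·(0) - (0)·(-2), (0)·(-1) - (-3)·(0), (-3)·(-2) - (-1)·(-1)) = (0, 0, 5).
  Rescale (divide by 5): u = (0, 0, 1).
  ||u|| = √((0)² + (0)² + (1)²) = √(1) = 1,  v_1 = u/||u|| ≈ (0, 0, 1) (||v_1|| = 1).

λ_1 = 9,  λ_2 = 7.618,  λ_3 = 5.382;  v_1 ≈ (0, 0, 1)
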